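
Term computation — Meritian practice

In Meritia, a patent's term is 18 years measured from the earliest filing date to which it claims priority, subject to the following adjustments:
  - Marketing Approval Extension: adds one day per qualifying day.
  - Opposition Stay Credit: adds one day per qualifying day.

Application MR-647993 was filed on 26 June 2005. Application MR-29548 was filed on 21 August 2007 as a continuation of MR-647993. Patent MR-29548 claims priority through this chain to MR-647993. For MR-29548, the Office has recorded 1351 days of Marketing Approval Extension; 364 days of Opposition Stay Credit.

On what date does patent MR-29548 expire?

Earliest priority filing: 26 June 2005.
Base term: 26 June 2005 + 18 years → 26 June 2023.
Marketing Approval Extension: +1351 days → 8 March 2027.
Opposition Stay Credit: +364 days → 6 March 2028.

2028-03-06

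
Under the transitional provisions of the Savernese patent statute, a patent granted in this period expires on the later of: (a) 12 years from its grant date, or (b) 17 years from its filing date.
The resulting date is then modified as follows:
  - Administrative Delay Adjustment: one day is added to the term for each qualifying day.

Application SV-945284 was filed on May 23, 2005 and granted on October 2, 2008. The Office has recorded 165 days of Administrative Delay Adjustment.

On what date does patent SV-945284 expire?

November 4, 2022

(a) grant + 12 years → 2 October 2020.
(b) filing + 17 years → 23 May 2022.
Later of the two: 23 May 2022.
Administrative Delay Adjustment: +165 days → 4 November 2022.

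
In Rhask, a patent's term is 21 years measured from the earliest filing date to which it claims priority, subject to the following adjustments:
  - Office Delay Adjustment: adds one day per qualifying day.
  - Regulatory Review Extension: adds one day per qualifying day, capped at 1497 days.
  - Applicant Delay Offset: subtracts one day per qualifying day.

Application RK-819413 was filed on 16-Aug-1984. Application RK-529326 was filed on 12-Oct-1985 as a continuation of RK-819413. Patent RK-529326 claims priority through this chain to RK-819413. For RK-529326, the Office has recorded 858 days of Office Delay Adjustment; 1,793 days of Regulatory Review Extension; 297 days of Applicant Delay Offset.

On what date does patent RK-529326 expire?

April 5, 2011

Earliest priority filing: 16 August 1984.
Base term: 16 August 1984 + 21 years → 16 August 2005.
Office Delay Adjustment: +858 days → 22 December 2007.
Regulatory Review Extension: 1793 days claimed exceeds the 1497-day cap, so +1497 days → 27 January 2012.
Applicant Delay Offset: −297 days → 5 April 2011.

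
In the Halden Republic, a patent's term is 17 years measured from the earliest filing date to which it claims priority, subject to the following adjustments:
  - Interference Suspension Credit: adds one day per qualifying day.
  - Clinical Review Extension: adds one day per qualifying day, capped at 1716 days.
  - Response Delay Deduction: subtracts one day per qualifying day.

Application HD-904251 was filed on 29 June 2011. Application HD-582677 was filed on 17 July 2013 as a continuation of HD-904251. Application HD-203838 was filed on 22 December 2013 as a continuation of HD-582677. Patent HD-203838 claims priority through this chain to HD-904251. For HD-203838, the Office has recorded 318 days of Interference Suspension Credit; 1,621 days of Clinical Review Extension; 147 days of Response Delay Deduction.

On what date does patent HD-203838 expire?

Earliest priority filing: 29 June 2011.
Base term: 29 June 2011 + 17 years → 29 June 2028.
Interference Suspension Credit: +318 days → 13 May 2029.
Clinical Review Extension: 1621 days (within the 1716-day cap) → +1621 days → 20 October 2033.
Response Delay Deduction: −147 days → 26 May 2033.

May 26, 2033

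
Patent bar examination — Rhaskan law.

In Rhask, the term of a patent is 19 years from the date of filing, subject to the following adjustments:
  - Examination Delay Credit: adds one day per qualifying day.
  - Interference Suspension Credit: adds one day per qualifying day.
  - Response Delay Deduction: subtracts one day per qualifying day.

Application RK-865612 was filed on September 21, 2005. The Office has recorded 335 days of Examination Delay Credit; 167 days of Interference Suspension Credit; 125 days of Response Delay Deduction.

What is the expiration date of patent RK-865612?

October 3, 2025

Base term: filing date + 19 years → 21 September 2024.
Examination Delay Credit: +335 days → 22 August 2025.
Interference Suspension Credit: +167 days → 5 February 2026.
Response Delay Deduction: −125 days → 3 October 2025.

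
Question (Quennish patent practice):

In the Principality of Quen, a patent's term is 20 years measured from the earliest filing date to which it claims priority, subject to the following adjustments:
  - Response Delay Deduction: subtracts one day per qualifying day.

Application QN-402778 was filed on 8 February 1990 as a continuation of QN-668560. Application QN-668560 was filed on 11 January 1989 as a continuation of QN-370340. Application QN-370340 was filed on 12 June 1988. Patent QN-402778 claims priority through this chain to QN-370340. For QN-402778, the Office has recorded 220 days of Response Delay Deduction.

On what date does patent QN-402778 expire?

Earliest priority filing: 12 June 1988.
Base term: 12 June 1988 + 20 years → 12 June 2008.
Response Delay Deduction: −220 days → 5 November 2007.

November 5, 2007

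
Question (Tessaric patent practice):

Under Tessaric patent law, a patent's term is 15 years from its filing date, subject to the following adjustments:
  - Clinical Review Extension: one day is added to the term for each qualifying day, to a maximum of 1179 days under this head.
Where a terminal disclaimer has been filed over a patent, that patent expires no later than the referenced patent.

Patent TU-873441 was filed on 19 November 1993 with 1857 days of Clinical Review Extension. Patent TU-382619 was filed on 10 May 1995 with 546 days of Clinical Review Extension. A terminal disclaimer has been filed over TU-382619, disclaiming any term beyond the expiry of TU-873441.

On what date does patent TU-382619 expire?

Natural term of TU-382619:
  Base: filing + 15 years → 10 May 2010.
  Clinical Review Extension: 546 days (within the 1179-day cap) → +546 days → 7 November 2011.
Expiry of referenced patent TU-873441:
  Base: filing + 15 years → 19 November 2008.
  Clinical Review Extension: 1857 days claimed exceeds the 1179-day cap, so +1179 days → 11 February 2012.
Terminal disclaimer: TU-382619 expires on the earlier of 7 November 2011 and 11 February 2012.

2011-11-07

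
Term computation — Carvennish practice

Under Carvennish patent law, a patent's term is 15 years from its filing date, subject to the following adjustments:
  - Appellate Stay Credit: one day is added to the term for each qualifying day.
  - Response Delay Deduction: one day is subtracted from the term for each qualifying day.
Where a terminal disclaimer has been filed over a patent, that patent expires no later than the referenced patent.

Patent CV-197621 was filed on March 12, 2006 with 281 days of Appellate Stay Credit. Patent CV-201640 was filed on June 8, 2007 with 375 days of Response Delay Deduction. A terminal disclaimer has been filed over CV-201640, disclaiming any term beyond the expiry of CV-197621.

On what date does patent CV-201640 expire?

May 29, 2021

Natural term of CV-201640:
  Base: filing + 15 years → 8 June 2022.
  Response Delay Deduction: −375 days → 29 May 2021.
Expiry of referenced patent CV-197621:
  Base: filing + 15 years → 12 March 2021.
  Appellate Stay Credit: +281 days → 18 December 2021.
Terminal disclaimer: CV-201640 expires on the earlier of 29 May 2021 and 18 December 2021.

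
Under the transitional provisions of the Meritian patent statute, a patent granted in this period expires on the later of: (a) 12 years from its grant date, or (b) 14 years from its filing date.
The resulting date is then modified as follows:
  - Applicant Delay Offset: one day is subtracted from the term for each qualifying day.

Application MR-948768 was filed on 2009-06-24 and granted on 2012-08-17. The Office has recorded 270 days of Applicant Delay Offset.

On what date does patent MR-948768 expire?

November 21, 2023

(a) grant + 12 years → 17 August 2024.
(b) filing + 14 years → 24 June 2023.
Later of the two: 17 August 2024.
Applicant Delay Offset: −270 days → 21 November 2023.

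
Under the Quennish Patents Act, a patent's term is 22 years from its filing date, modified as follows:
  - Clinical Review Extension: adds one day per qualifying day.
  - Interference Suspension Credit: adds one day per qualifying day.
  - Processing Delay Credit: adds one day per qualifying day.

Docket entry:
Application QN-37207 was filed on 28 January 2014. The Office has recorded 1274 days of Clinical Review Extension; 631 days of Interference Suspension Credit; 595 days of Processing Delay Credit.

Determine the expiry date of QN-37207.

2042-12-02

Base term: filing date + 22 years → 28 January 2036.
Clinical Review Extension: +1274 days → 25 July 2039.
Interference Suspension Credit: +631 days → 16 April 2041.
Processing Delay Credit: +595 days → 2 December 2042.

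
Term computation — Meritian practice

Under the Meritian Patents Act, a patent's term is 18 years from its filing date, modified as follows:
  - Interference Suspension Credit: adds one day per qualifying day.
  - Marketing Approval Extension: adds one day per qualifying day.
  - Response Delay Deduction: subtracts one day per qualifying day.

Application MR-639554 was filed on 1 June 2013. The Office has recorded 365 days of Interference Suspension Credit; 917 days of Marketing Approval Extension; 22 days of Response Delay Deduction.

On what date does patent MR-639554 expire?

2034-11-12

Base term: filing date + 18 years → 1 June 2031.
Interference Suspension Credit: +365 days → 31 May 2032.
Marketing Approval Extension: +917 days → 4 December 2034.
Response Delay Deduction: −22 days → 12 November 2034.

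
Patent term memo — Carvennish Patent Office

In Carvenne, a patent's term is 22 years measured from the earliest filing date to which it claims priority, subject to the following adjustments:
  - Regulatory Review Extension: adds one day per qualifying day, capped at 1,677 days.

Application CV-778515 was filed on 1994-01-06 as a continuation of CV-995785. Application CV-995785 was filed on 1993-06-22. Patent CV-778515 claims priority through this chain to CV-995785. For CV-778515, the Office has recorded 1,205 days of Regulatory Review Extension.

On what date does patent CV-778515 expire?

October 9, 2018

Earliest priority filing: 22 June 1993.
Base term: 22 June 1993 + 22 years → 22 June 2015.
Regulatory Review Extension: 1205 days (within the 1677-day cap) → +1205 days → 9 October 2018.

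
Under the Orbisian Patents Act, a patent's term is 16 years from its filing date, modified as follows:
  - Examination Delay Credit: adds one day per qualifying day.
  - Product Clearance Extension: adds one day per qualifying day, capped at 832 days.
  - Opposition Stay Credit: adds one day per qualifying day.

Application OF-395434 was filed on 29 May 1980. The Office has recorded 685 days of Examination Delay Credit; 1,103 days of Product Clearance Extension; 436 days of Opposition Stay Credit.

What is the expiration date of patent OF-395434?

Base term: filing date + 16 years → 29 May 1996.
Examination Delay Credit: +685 days → 14 April 1998.
Product Clearance Extension: 1103 days claimed exceeds the 832-day cap, so +832 days → 24 July 2000.
Opposition Stay Credit: +436 days → 3 October 2001.

2001-10-03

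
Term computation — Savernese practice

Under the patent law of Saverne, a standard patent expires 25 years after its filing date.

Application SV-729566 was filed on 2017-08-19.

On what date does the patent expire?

August 19, 2042

Filing date + 25 years → 19 August 2042.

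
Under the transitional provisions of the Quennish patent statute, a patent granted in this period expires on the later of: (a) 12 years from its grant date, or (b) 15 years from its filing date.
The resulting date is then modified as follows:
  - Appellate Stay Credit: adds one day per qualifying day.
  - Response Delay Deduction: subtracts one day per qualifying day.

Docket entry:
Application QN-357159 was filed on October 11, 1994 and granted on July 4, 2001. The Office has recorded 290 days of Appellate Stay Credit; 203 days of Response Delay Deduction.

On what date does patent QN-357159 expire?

(a) grant + 12 years → 4 July 2013.
(b) filing + 15 years → 11 October 2009.
Later of the two: 4 July 2013.
Appellate Stay Credit: +290 days → 20 April 2014.
Response Delay Deduction: −203 days → 29 September 2013.

2013-09-29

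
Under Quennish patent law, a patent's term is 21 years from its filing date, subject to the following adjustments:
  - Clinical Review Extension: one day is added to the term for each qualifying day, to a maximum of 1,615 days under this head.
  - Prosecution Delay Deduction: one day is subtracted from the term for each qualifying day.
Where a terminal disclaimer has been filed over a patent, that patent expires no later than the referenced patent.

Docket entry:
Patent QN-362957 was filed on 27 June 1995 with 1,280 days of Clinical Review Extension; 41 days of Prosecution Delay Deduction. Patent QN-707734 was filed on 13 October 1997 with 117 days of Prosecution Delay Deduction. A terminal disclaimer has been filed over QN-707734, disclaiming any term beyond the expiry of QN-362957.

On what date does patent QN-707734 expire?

Natural term of QN-707734:
  Base: filing + 21 years → 13 October 2018.
  Prosecution Delay Deduction: −117 days → 18 June 2018.
Expiry of referenced patent QN-362957:
  Base: filing + 21 years → 27 June 2016.
  Clinical Review Extension: 1280 days (within the 1615-day cap) → +1280 days → 29 December 2019.
  Prosecution Delay Deduction: −41 days → 18 November 2019.
Terminal disclaimer: QN-707734 expires on the earlier of 18 June 2018 and 18 November 2019.

June 18, 2018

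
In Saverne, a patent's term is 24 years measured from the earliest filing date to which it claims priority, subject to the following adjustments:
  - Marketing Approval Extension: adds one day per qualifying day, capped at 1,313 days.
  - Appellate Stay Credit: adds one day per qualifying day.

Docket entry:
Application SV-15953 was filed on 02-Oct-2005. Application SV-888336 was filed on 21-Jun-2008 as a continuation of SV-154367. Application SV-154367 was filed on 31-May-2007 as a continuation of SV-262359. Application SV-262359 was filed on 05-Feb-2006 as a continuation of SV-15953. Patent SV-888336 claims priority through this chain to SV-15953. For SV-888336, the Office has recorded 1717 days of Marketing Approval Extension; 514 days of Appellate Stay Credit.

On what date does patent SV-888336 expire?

2034-10-03

Earliest priority filing: 2 October 2005.
Base term: 2 October 2005 + 24 years → 2 October 2029.
Marketing Approval Extension: 1717 days claimed exceeds the 1313-day cap, so +1313 days → 7 May 2033.
Appellate Stay Credit: +514 days → 3 October 2034.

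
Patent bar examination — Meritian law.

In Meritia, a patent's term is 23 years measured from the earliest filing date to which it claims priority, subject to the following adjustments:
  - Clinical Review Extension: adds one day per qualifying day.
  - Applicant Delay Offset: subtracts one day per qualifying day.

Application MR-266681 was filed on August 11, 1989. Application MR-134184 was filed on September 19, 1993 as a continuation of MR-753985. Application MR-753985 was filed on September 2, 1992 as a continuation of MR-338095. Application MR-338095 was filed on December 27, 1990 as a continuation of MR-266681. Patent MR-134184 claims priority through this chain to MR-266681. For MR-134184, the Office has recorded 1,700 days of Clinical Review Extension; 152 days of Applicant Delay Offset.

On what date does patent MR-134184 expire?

November 6, 2016

Earliest priority filing: 11 August 1989.
Base term: 11 August 1989 + 23 years → 11 August 2012.
Clinical Review Extension: +1700 days → 7 April 2017.
Applicant Delay Offset: −152 days → 6 November 2016.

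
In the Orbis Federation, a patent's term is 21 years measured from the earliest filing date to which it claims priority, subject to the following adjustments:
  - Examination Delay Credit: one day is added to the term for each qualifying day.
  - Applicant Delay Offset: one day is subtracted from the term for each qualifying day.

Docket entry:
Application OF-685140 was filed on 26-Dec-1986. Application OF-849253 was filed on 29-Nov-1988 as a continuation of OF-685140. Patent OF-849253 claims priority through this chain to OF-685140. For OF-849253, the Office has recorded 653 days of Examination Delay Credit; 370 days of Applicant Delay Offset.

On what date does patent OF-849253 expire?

Earliest priority filing: 26 December 1986.
Base term: 26 December 1986 + 21 years → 26 December 2007.
Examination Delay Credit: +653 days → 9 October 2009.
Applicant Delay Offset: −370 days → 4 October 2008.

October 4, 2008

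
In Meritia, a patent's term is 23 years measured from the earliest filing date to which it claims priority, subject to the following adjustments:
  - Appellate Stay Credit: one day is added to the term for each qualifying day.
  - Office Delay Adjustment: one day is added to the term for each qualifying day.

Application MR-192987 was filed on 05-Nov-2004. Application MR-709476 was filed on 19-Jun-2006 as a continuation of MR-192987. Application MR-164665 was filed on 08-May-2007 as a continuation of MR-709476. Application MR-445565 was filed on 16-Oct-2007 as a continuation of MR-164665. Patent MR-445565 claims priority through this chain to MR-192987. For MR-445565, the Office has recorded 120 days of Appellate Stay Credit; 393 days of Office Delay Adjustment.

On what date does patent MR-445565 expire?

Earliest priority filing: 5 November 2004.
Base term: 5 November 2004 + 23 years → 5 November 2027.
Appellate Stay Credit: +120 days → 4 March 2028.
Office Delay Adjustment: +393 days → 1 April 2029.

2029-04-01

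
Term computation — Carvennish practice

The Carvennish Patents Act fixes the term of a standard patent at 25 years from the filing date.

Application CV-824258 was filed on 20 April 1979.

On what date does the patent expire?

Filing date + 25 years → 20 April 2004.

2004-04-20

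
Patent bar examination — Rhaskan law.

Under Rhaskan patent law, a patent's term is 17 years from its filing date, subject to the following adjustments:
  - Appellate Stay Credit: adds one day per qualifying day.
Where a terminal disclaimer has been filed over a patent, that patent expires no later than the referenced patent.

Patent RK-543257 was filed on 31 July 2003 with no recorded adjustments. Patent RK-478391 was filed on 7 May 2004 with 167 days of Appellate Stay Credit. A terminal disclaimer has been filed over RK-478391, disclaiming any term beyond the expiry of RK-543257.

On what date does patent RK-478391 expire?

July 31, 2020

Natural term of RK-478391:
  Base: filing + 17 years → 7 May 2021.
  Appellate Stay Credit: +167 days → 21 October 2021.
Expiry of referenced patent RK-543257:
  Base: filing + 17 years → 31 July 2020.
Terminal disclaimer: RK-478391 expires on the earlier of 21 October 2021 and 31 July 2020.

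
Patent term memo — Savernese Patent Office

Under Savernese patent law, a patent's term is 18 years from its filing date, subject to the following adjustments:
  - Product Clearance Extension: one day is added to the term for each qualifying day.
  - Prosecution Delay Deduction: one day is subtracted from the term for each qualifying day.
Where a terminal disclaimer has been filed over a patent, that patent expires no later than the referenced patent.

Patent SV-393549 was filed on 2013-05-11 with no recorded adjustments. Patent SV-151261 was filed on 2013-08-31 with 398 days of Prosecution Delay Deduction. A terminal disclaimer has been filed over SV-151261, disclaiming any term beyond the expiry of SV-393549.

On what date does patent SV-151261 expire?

July 29, 2030

Natural term of SV-151261:
  Base: filing + 18 years → 31 August 2031.
  Prosecution Delay Deduction: −398 days → 29 July 2030.
Expiry of referenced patent SV-393549:
  Base: filing + 18 years → 11 May 2031.
Terminal disclaimer: SV-151261 expires on the earlier of 29 July 2030 and 11 May 2031.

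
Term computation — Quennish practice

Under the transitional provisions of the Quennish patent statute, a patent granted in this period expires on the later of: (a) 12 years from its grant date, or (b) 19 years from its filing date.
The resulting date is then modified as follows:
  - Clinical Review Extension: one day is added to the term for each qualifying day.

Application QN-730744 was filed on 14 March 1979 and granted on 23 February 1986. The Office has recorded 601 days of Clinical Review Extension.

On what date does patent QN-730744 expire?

1999-11-05

(a) grant + 12 years → 23 February 1998.
(b) filing + 19 years → 14 March 1998.
Later of the two: 14 March 1998.
Clinical Review Extension: +601 days → 5 November 1999.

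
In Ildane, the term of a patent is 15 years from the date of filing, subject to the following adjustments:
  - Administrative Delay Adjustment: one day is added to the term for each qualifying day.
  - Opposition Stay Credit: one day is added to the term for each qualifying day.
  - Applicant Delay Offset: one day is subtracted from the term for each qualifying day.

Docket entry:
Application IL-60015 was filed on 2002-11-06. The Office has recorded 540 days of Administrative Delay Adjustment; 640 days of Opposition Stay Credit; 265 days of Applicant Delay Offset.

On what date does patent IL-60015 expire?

Base term: filing date + 15 years → 6 November 2017.
Administrative Delay Adjustment: +540 days → 30 April 2019.
Opposition Stay Credit: +640 days → 29 January 2021.
Applicant Delay Offset: −265 days → 9 May 2020.

May 9, 2020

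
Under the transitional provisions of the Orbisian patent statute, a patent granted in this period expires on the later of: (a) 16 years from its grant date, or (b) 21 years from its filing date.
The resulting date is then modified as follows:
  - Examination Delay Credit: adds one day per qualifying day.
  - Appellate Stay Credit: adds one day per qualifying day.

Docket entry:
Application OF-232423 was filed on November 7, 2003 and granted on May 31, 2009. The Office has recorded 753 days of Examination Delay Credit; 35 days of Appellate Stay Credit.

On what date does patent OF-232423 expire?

2027-07-28

(a) grant + 16 years → 31 May 2025.
(b) filing + 21 years → 7 November 2024.
Later of the two: 31 May 2025.
Examination Delay Credit: +753 days → 23 June 2027.
Appellate Stay Credit: +35 days → 28 July 2027.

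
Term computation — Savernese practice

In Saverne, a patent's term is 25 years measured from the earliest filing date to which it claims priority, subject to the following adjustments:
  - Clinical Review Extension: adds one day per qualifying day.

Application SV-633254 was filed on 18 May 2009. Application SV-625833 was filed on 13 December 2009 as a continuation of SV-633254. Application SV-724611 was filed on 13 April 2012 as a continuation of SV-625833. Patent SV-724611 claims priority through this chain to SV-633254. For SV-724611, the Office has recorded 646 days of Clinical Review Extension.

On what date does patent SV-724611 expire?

Earliest priority filing: 18 May 2009.
Base term: 18 May 2009 + 25 years → 18 May 2034.
Clinical Review Extension: +646 days → 23 February 2036.

February 23, 2036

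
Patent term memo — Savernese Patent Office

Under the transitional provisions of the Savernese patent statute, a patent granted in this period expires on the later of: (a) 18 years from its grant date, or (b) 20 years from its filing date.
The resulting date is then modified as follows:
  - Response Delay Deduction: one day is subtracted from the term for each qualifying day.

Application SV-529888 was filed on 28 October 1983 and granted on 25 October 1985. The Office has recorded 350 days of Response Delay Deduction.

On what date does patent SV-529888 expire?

(a) grant + 18 years → 25 October 2003.
(b) filing + 20 years → 28 October 2003.
Later of the two: 28 October 2003.
Response Delay Deduction: −350 days → 12 November 2002.

2002-11-12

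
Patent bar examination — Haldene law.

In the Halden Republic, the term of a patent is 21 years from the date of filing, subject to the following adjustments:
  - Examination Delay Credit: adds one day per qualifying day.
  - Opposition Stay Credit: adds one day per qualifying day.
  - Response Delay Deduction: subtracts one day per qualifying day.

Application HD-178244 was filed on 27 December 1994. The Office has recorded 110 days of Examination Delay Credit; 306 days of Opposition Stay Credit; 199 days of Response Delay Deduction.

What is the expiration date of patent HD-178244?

2016-07-31

Base term: filing date + 21 years → 27 December 2015.
Examination Delay Credit: +110 days → 15 April 2016.
Opposition Stay Credit: +306 days → 15 February 2017.
Response Delay Deduction: −199 days → 31 July 2016.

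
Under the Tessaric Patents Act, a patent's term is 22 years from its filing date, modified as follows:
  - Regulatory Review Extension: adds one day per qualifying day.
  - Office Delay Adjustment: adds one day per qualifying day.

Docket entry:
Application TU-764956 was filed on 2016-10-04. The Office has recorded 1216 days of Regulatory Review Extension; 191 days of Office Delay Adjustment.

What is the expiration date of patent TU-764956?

2042-08-11

Base term: filing date + 22 years → 4 October 2038.
Regulatory Review Extension: +1216 days → 1 February 2042.
Office Delay Adjustment: +191 days → 11 August 2042.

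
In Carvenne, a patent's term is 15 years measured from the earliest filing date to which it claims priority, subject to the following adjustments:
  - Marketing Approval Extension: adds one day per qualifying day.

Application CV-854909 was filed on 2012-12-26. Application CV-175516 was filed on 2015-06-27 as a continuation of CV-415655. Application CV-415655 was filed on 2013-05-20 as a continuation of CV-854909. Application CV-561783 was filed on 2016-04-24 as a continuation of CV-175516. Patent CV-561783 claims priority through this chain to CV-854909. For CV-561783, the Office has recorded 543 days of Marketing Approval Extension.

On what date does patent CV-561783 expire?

Earliest priority filing: 26 December 2012.
Base term: 26 December 2012 + 15 years → 26 December 2027.
Marketing Approval Extension: +543 days → 21 June 2029.

June 21, 2029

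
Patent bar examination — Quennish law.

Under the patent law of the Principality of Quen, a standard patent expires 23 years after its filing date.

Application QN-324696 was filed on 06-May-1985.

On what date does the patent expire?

2008-05-06

Filing date + 23 years → 6 May 2008.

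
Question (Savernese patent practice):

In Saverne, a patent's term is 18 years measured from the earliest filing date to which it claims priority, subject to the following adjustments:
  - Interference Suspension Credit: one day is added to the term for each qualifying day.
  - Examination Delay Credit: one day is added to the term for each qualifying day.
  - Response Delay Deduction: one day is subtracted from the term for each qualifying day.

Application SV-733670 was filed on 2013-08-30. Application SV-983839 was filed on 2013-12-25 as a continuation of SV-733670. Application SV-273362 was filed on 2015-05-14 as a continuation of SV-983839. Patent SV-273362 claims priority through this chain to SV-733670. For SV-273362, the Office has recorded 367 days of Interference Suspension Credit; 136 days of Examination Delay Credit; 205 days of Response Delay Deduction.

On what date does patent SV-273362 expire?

Earliest priority filing: 30 August 2013.
Base term: 30 August 2013 + 18 years → 30 August 2031.
Interference Suspension Credit: +367 days → 31 August 2032.
Examination Delay Credit: +136 days → 14 January 2033.
Response Delay Deduction: −205 days → 23 June 2032.

June 23, 2032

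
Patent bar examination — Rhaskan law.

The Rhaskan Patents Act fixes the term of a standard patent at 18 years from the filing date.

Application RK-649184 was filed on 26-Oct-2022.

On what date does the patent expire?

2040-10-26

Filing date + 18 years → 26 October 2040.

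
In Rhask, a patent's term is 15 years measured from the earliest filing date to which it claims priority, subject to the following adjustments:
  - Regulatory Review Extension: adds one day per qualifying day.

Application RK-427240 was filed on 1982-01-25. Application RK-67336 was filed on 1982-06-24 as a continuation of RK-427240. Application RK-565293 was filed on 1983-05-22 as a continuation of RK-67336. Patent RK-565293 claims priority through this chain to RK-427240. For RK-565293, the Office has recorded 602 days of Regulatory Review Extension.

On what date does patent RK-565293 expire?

1998-09-19

Earliest priority filing: 25 January 1982.
Base term: 25 January 1982 + 15 years → 25 January 1997.
Regulatory Review Extension: +602 days → 19 September 1998.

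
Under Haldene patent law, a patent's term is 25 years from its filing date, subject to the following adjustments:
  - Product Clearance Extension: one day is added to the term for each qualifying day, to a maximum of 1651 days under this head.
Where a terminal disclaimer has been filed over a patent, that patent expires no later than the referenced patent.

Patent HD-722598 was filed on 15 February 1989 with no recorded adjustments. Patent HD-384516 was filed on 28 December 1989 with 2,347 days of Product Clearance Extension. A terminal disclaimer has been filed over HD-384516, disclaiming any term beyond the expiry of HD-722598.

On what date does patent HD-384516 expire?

2014-02-15

Natural term of HD-384516:
  Base: filing + 25 years → 28 December 2014.
  Product Clearance Extension: 2347 days claimed exceeds the 1651-day cap, so +1651 days → 6 July 2019.
Expiry of referenced patent HD-722598:
  Base: filing + 25 years → 15 February 2014.
Terminal disclaimer: HD-384516 expires on the earlier of 6 July 2019 and 15 February 2014.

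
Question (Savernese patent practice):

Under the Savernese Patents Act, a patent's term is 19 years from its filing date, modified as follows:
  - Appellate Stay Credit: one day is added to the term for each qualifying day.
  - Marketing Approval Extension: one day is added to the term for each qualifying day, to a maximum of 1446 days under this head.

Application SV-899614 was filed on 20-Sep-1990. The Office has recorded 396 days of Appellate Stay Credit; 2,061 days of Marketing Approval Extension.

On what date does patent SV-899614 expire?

Base term: filing date + 19 years → 20 September 2009.
Appellate Stay Credit: +396 days → 21 October 2010.
Marketing Approval Extension: 2061 days claimed exceeds the 1446-day cap, so +1446 days → 6 October 2014.

2014-10-06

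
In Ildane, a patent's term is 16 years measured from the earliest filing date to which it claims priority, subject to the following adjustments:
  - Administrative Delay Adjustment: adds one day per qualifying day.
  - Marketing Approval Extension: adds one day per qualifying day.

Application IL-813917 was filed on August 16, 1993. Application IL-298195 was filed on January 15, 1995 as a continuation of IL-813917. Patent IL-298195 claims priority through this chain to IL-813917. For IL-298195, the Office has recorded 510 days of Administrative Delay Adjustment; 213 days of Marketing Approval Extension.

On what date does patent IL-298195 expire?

August 9, 2011

Earliest priority filing: 16 August 1993.
Base term: 16 August 1993 + 16 years → 16 August 2009.
Administrative Delay Adjustment: +510 days → 8 January 2011.
Marketing Approval Extension: +213 days → 9 August 2011.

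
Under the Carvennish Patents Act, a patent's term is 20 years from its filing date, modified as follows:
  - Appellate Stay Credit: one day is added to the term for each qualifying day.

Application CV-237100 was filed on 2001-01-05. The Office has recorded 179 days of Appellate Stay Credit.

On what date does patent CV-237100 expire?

Base term: filing date + 20 years → 5 January 2021.
Appellate Stay Credit: +179 days → 3 July 2021.

2021-07-03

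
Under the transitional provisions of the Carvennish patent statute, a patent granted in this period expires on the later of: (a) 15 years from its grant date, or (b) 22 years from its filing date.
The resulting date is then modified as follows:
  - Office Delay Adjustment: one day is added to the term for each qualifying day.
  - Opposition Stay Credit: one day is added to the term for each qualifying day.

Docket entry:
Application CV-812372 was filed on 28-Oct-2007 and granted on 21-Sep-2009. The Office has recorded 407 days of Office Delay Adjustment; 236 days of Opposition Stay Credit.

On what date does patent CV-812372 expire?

August 2, 2031

(a) grant + 15 years → 21 September 2024.
(b) filing + 22 years → 28 October 2029.
Later of the two: 28 October 2029.
Office Delay Adjustment: +407 days → 9 December 2030.
Opposition Stay Credit: +236 days → 2 August 2031.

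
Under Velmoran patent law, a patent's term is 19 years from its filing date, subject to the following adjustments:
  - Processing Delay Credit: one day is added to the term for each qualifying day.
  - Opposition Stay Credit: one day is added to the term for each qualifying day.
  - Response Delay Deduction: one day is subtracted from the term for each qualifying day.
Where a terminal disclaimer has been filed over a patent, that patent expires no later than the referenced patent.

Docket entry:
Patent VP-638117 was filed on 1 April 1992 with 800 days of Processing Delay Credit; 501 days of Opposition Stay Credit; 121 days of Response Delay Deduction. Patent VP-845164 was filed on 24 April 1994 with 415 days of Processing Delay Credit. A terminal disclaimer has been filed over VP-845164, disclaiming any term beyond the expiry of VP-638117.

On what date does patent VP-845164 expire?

Natural term of VP-845164:
  Base: filing + 19 years → 24 April 2013.
  Processing Delay Credit: +415 days → 13 June 2014.
Expiry of referenced patent VP-638117:
  Base: filing + 19 years → 1 April 2011.
  Processing Delay Credit: +800 days → 9 June 2013.
  Opposition Stay Credit: +501 days → 23 October 2014.
  Response Delay Deduction: −121 days → 24 June 2014.
Terminal disclaimer: VP-845164 expires on the earlier of 13 June 2014 and 24 June 2014.

2014-06-13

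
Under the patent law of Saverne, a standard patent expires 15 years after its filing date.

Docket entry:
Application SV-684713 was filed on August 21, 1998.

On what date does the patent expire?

Filing date + 15 years → 21 August 2013.

2013-08-21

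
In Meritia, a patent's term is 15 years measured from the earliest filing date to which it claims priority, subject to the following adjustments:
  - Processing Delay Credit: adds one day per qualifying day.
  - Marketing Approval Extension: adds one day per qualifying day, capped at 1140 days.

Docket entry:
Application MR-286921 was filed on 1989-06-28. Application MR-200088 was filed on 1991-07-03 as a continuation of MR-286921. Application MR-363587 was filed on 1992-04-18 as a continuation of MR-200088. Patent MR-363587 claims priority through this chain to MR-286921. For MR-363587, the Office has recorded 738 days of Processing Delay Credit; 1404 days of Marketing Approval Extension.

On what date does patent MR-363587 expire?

Earliest priority filing: 28 June 1989.
Base term: 28 June 1989 + 15 years → 28 June 2004.
Processing Delay Credit: +738 days → 6 July 2006.
Marketing Approval Extension: 1404 days claimed exceeds the 1140-day cap, so +1140 days → 19 August 2009.

2009-08-19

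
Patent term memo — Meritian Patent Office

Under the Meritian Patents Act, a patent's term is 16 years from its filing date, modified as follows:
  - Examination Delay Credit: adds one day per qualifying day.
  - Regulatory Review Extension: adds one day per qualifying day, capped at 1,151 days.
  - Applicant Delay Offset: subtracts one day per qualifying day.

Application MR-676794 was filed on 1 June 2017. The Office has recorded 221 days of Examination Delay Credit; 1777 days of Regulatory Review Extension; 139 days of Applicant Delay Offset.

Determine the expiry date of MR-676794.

Base term: filing date + 16 years → 1 June 2033.
Examination Delay Credit: +221 days → 8 January 2034.
Regulatory Review Extension: 1777 days claimed exceeds the 1151-day cap, so +1151 days → 4 March 2037.
Applicant Delay Offset: −139 days → 16 October 2036.

2036-10-16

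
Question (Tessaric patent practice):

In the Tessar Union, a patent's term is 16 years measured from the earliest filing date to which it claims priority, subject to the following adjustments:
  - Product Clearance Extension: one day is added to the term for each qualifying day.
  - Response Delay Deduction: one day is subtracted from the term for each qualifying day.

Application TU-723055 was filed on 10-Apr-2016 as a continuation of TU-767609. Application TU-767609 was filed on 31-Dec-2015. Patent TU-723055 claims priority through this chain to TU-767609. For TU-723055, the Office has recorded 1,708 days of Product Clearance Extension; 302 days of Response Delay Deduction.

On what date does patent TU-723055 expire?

Earliest priority filing: 31 December 2015.
Base term: 31 December 2015 + 16 years → 31 December 2031.
Product Clearance Extension: +1708 days → 3 September 2036.
Response Delay Deduction: −302 days → 6 November 2035.

2035-11-06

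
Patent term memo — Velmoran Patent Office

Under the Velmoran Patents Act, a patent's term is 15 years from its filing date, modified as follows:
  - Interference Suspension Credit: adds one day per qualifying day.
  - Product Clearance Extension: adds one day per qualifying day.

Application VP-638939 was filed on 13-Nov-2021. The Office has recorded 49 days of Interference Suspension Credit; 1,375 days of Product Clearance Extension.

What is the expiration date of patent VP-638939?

Base term: filing date + 15 years → 13 November 2036.
Interference Suspension Credit: +49 days → 1 January 2037.
Product Clearance Extension: +1375 days → 7 October 2040.

2040-10-07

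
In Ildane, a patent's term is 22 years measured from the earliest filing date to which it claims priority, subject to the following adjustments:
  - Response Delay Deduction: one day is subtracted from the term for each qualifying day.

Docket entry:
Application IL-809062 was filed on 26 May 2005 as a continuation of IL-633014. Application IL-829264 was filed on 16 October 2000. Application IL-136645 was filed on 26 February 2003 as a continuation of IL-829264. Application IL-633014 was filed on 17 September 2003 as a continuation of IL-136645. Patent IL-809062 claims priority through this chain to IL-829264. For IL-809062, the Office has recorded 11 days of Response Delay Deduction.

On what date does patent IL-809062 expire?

Earliest priority filing: 16 October 2000.
Base term: 16 October 2000 + 22 years → 16 October 2022.
Response Delay Deduction: −11 days → 5 October 2022.

October 5, 2022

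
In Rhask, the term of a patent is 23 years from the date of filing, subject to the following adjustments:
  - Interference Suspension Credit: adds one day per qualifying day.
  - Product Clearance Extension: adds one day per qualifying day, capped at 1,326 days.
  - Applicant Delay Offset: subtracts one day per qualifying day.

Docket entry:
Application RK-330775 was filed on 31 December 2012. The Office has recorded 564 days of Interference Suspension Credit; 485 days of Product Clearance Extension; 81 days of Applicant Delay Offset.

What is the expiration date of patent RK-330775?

Base term: filing date + 23 years → 31 December 2035.
Interference Suspension Credit: +564 days → 17 July 2037.
Product Clearance Extension: 485 days (within the 1326-day cap) → +485 days → 14 November 2038.
Applicant Delay Offset: −81 days → 25 August 2038.

2038-08-25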